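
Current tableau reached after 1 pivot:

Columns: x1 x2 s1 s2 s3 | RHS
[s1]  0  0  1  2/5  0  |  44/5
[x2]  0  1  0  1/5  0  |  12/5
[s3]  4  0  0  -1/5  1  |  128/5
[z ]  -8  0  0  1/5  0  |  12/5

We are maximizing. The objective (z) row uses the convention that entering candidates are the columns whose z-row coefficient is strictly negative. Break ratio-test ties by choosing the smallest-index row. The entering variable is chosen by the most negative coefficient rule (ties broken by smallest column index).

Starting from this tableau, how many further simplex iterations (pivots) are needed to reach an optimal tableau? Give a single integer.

pivot: x1 in, s3 out → z = 268/5
pivot: s2 in, x2 out → z = 56
No improving column remains; optimal.

2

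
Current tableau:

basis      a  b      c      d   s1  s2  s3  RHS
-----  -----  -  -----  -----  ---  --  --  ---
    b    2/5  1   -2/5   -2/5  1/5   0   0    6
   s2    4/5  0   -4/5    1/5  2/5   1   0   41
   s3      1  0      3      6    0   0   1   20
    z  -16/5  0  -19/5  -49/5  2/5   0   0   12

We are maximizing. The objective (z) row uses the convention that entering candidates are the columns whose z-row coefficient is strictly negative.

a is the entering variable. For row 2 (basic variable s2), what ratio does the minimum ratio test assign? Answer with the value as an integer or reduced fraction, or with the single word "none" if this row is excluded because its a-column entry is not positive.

Ratio = RHS / (a entry) = 41 / (4/5) = 205/4.

205/4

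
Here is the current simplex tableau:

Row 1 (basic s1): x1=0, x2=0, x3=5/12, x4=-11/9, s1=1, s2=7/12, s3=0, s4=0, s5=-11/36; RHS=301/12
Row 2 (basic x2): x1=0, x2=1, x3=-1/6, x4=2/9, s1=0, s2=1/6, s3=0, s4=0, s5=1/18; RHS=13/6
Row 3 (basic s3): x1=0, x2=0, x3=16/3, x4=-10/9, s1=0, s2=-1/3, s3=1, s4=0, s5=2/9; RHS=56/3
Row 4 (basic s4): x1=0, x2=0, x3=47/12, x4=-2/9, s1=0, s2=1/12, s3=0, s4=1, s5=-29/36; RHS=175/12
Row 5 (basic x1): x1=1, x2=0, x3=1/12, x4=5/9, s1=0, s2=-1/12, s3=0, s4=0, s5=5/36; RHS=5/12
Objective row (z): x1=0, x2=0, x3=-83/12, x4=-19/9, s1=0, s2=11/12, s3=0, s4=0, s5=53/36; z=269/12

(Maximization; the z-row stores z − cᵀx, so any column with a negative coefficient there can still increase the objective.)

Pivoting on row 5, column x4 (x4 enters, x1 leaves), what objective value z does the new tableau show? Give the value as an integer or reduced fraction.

24

Minimum ratio for x4: (5/12)/(5/9) = 3/4.
z changes by −(z-row coeff of x4)·ratio = −(-19/9)·(3/4) = 19/12.
New z = 269/12 + (19/12) = 24.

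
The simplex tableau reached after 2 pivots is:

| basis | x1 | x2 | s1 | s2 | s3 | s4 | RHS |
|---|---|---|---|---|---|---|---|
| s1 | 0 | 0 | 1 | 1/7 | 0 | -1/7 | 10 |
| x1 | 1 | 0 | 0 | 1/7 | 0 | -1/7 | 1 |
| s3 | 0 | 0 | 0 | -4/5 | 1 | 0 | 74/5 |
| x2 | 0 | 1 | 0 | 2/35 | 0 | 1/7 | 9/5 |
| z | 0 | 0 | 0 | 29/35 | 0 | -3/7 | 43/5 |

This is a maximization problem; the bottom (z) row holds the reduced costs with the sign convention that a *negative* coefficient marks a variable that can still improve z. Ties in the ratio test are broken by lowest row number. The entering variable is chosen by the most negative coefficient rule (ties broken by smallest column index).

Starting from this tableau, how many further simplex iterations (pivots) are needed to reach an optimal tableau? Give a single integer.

pivot: s4 in, x2 out → z = 14
No improving column remains; optimal.

1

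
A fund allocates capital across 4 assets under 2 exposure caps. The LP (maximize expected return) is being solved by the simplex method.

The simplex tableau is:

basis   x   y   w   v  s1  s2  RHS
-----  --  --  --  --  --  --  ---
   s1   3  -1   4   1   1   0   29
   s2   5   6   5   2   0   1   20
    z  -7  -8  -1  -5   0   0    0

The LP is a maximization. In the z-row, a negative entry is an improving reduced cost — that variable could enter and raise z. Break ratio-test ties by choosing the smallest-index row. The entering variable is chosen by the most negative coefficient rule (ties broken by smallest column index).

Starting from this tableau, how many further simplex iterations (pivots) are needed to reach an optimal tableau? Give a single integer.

2

pivot: y in, s2 out → z = 80/3
pivot: v in, y out → z = 50
No improving column remains; optimal.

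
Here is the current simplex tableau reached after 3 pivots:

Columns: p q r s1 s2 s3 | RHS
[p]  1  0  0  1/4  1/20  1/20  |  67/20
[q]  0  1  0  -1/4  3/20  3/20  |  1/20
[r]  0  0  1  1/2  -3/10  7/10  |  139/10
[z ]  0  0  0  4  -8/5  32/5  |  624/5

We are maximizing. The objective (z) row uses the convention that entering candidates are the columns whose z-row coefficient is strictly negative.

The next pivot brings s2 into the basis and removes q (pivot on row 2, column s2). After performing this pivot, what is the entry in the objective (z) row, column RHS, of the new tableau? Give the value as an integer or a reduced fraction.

Pivot element is row 2, column s2: 3/20.
Normalize row 2: new (row 2, RHS) = (1/20)/(3/20) = 1/3.
z-row ← z-row − (-8/5)·(new row 2): 624/5 − (-8/5)·(1/3) = 376/3.

376/3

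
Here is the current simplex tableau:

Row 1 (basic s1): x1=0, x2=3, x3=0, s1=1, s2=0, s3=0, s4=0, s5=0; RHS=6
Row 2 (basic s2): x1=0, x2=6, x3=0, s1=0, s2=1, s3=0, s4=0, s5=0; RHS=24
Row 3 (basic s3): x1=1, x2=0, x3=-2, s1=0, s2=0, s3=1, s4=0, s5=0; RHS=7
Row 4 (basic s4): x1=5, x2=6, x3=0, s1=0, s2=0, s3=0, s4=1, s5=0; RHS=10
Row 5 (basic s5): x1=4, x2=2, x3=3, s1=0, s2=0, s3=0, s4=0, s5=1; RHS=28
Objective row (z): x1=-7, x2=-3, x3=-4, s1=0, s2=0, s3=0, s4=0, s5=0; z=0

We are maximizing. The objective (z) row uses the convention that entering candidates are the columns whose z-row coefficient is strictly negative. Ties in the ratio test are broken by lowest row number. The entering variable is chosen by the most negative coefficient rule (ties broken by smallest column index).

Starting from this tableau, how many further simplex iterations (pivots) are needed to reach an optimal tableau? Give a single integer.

2

pivot: x1 in, s4 out → z = 14
pivot: x3 in, s5 out → z = 122/3
No improving column remains; optimal.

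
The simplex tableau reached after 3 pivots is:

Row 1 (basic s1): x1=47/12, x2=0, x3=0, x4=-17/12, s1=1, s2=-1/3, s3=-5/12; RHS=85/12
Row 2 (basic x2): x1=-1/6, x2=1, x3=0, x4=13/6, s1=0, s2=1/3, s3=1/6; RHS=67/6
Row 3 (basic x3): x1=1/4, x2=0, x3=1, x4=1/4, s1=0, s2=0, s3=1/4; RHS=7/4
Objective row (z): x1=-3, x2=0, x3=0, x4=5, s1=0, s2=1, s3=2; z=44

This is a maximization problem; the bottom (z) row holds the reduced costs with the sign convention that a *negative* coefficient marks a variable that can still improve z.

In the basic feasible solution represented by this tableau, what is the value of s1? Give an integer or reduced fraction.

85/12

s1 is basic (row 1); its value is the RHS of that row: 85/12.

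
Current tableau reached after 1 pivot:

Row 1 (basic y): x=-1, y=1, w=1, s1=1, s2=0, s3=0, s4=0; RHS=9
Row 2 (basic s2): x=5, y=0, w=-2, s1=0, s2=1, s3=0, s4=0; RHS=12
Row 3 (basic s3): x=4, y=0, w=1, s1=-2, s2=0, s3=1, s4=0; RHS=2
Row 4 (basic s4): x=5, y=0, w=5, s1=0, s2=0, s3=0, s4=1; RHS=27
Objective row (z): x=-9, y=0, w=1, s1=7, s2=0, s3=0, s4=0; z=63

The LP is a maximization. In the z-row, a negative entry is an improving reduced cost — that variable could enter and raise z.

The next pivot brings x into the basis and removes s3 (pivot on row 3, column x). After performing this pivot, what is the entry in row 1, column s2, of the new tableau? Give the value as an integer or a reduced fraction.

0

Pivot element is row 3, column x: 4.
Normalize row 3: new (row 3, s2) = 0/4 = 0.
row 1 ← row 1 − (-1)·(new row 3): 0 − (-1)·0 = 0.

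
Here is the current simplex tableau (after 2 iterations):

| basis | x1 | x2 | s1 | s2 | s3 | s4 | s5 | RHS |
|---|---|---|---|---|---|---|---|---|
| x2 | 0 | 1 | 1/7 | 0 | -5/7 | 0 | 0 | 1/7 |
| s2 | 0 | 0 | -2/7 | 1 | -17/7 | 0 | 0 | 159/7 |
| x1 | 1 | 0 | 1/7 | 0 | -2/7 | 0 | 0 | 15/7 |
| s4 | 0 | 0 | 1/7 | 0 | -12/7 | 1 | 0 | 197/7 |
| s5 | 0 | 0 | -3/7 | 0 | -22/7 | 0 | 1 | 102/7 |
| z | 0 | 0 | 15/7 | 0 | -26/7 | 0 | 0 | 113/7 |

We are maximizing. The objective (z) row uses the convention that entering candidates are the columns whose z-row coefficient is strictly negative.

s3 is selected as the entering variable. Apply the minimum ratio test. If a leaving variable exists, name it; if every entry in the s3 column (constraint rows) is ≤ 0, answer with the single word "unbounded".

s3-column entries: row 1: -5/7, row 2: -17/7, row 3: -2/7, row 4: -12/7, row 5: -22/7. All ≤ 0, so s3 can increase without bound; the LP is unbounded in this direction.

unbounded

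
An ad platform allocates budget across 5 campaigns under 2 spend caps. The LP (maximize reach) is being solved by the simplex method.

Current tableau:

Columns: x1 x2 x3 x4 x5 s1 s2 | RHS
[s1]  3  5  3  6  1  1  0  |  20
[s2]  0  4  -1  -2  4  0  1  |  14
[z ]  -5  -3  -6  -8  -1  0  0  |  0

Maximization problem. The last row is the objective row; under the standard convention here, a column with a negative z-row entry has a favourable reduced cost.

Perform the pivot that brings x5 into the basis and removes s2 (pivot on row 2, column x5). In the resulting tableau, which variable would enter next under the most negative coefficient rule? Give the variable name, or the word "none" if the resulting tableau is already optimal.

x4

Pivot element 4. New z-row = old z-row − (-1)·(row 2/4).
Updated z-row coefficients: x1: -5, x2: -2, x3: -25/4, x4: -17/2, x5: 0, s1: 0, s2: 1/4.
The most negative is -17/2 in column x4, so x4 would enter next.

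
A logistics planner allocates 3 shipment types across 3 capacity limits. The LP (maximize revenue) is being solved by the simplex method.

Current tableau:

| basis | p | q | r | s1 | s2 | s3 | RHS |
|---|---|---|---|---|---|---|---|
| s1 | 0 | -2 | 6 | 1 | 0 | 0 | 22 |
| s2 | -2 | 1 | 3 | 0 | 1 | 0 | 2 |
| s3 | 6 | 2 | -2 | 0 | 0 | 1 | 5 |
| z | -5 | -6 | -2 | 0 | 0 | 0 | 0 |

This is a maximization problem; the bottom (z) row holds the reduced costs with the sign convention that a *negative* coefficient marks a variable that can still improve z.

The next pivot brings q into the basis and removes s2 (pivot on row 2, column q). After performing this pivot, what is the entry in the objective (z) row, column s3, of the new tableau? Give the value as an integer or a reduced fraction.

Pivot element is row 2, column q: 1.
Normalize row 2: new (row 2, s3) = 0/1 = 0.
z-row ← z-row − (-6)·(new row 2): 0 − (-6)·0 = 0.

0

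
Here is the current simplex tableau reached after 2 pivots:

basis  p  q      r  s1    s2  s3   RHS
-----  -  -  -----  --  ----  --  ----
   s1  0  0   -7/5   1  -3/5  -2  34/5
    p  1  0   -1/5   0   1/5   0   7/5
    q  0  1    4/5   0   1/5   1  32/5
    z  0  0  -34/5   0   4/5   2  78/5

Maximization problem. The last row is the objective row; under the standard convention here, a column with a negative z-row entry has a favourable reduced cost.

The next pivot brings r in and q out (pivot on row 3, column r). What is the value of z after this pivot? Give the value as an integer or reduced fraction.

Minimum ratio for r: (32/5)/(4/5) = 8.
z changes by −(z-row coeff of r)·ratio = −(-34/5)·8 = 272/5.
New z = 78/5 + (272/5) = 70.

70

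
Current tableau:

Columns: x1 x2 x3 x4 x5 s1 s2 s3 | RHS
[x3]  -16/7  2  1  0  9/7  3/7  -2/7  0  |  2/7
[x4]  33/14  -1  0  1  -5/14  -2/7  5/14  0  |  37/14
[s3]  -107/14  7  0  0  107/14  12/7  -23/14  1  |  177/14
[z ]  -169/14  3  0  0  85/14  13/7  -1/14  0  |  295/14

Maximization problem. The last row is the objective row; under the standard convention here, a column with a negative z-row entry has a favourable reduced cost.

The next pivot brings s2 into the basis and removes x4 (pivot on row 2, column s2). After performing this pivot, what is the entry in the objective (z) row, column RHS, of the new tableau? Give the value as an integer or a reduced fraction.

Pivot element is row 2, column s2: 5/14.
Normalize row 2: new (row 2, RHS) = (37/14)/(5/14) = 37/5.
z-row ← z-row − (-1/14)·(new row 2): 295/14 − (-1/14)·(37/5) = 108/5.

108/5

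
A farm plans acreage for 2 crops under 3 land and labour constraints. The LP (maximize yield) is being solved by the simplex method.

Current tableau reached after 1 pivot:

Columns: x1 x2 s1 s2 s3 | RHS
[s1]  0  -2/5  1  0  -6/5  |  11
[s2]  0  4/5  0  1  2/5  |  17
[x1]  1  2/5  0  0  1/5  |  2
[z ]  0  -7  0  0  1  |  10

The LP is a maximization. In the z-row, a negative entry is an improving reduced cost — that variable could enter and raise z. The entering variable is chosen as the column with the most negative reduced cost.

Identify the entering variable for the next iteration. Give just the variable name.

Objective-row coefficients: x1: 0, x2: -7, s1: 0, s2: 0, s3: 1.
The most negative is -7 in column x2, so x2 enters.

x2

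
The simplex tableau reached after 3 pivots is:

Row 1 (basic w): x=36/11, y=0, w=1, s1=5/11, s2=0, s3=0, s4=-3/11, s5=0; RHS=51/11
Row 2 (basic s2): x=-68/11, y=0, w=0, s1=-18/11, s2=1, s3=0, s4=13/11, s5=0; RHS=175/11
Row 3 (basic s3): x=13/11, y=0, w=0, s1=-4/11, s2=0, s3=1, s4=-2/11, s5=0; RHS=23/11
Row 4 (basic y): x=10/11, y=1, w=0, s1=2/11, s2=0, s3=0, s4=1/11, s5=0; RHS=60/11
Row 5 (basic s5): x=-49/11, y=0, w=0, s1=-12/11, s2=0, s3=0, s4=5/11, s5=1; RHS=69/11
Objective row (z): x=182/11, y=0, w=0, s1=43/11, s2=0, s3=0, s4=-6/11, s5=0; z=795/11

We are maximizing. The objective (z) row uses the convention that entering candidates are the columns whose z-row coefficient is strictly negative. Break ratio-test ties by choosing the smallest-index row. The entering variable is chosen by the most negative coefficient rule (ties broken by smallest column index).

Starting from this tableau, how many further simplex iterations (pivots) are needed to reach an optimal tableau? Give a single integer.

pivot: s4 in, s2 out → z = 1035/13
No improving column remains; optimal.

1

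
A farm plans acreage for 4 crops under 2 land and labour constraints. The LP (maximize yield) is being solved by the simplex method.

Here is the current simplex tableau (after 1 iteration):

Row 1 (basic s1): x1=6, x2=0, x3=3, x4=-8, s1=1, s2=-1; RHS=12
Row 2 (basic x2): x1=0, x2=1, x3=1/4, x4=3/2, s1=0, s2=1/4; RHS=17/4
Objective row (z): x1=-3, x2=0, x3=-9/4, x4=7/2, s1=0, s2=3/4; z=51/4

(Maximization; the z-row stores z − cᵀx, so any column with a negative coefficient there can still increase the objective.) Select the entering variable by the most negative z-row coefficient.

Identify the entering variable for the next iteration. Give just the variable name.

x1

Objective-row coefficients: x1: -3, x2: 0, x3: -9/4, x4: 7/2, s1: 0, s2: 3/4.
The most negative is -3 in column x1, so x1 enters.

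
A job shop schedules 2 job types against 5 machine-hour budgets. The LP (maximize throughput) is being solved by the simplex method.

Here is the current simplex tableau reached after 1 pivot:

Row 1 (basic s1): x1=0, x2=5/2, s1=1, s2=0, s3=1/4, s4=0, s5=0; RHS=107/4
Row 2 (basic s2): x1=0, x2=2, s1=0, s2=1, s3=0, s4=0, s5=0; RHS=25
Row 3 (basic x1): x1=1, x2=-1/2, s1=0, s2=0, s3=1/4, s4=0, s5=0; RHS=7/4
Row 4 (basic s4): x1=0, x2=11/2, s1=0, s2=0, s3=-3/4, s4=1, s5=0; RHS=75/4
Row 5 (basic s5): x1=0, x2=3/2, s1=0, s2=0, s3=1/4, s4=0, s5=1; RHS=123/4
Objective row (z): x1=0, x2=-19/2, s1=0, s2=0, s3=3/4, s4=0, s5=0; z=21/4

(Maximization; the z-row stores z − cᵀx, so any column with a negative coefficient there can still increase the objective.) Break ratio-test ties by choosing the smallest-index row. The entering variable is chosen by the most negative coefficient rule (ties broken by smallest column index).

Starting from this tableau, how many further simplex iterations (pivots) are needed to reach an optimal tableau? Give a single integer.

2

pivot: x2 in, s4 out → z = 414/11
pivot: s3 in, x1 out → z = 48
No improving column remains; optimal.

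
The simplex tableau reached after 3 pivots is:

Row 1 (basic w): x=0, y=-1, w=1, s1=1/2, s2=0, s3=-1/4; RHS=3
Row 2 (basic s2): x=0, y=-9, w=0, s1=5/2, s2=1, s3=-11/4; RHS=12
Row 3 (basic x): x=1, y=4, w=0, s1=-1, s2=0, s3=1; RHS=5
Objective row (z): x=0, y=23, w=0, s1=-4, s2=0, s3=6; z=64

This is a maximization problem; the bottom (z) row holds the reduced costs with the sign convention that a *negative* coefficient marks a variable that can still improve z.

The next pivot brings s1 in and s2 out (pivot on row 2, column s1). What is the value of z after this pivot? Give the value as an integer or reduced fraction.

Minimum ratio for s1: 12/(5/2) = 24/5.
z changes by −(z-row coeff of s1)·ratio = −(-4)·(24/5) = 96/5.
New z = 64 + (96/5) = 416/5.

416/5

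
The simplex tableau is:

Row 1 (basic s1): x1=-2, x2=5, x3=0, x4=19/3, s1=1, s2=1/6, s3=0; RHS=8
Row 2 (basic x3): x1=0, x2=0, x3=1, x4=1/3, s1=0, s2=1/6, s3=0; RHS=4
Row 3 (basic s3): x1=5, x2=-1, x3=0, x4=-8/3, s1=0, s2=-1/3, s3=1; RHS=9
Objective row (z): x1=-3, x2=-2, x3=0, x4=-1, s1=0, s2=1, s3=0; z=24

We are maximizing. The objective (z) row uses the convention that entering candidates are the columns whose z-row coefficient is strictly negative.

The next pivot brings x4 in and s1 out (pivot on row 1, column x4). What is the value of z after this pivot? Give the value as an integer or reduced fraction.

480/19

Minimum ratio for x4: 8/(19/3) = 24/19.
z changes by −(z-row coeff of x4)·ratio = −(-1)·(24/19) = 24/19.
New z = 24 + (24/19) = 480/19.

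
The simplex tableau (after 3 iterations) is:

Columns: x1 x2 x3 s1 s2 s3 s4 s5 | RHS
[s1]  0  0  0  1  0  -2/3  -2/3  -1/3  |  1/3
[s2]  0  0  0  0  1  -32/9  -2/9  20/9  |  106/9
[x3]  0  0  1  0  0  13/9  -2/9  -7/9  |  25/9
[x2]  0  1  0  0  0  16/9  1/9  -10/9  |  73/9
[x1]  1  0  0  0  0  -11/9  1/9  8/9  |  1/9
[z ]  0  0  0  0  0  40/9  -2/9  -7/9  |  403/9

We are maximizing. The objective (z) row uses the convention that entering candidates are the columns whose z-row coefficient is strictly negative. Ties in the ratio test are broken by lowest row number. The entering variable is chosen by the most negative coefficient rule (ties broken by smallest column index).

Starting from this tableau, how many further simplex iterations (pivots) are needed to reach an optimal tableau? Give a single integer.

2

pivot: s5 in, x1 out → z = 359/8
pivot: s4 in, s5 out → z = 45
No improving column remains; optimal.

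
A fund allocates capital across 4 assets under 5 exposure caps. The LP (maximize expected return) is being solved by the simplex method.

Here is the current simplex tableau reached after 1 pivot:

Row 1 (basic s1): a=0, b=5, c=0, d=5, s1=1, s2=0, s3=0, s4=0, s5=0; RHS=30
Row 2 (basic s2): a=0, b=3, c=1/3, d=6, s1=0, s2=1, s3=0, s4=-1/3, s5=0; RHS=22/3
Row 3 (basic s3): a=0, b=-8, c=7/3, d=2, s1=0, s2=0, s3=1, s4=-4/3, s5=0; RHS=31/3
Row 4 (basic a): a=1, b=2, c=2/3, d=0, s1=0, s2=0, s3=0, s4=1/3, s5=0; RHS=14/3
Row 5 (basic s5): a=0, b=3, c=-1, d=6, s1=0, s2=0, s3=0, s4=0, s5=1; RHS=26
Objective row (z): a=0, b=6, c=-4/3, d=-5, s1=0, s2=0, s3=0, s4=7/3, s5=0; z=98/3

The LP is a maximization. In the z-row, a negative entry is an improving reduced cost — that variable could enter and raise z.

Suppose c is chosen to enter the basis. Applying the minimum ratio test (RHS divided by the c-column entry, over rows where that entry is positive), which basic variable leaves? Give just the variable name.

s3

Ratios: row 1 (s1): entry 0 ≤ 0, skip; row 2 (s2): (22/3)/(1/3) = 22; row 3 (s3): (31/3)/(7/3) = 31/7; row 4 (a): (14/3)/(2/3) = 7; row 5 (s5): entry -1 ≤ 0, skip.
Minimum ratio 31/7 is in the s3 row, so s3 leaves.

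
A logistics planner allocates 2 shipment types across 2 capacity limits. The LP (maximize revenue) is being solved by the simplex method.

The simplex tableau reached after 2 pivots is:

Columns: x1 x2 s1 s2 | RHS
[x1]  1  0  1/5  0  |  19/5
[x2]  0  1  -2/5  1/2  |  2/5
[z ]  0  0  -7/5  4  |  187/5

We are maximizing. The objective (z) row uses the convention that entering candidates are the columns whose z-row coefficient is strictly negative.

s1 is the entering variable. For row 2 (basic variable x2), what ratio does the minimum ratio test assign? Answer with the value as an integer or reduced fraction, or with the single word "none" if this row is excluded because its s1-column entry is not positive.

none

The s1 entry in row 2 is -2/5 ≤ 0, so this row gives no ratio.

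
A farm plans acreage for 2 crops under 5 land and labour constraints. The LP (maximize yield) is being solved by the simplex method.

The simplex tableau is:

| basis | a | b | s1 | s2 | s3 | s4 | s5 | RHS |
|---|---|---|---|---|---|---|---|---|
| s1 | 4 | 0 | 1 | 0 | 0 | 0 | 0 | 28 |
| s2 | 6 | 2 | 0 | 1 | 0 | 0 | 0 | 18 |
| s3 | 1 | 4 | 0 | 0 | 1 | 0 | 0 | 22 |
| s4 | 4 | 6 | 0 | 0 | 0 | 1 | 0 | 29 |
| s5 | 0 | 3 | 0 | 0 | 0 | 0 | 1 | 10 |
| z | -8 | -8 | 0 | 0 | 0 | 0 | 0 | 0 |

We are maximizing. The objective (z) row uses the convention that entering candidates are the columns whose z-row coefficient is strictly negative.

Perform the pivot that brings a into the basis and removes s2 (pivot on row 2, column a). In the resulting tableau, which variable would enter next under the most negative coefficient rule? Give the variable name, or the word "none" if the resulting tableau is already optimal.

Pivot element 6. New z-row = old z-row − (-8)·(row 2/6).
Updated z-row coefficients: a: 0, b: -16/3, s1: 0, s2: 4/3, s3: 0, s4: 0, s5: 0.
The most negative is -16/3 in column b, so b would enter next.

b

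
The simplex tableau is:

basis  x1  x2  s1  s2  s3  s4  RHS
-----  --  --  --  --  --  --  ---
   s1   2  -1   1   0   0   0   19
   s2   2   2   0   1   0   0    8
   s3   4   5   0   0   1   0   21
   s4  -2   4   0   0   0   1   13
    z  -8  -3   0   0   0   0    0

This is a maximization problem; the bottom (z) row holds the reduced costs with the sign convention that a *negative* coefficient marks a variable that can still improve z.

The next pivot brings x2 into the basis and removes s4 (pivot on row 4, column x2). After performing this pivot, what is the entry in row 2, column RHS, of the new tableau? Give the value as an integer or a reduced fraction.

3/2

Pivot element is row 4, column x2: 4.
Normalize row 4: new (row 4, RHS) = 13/4 = 13/4.
row 2 ← row 2 − 2·(new row 4): 8 − 2·(13/4) = 3/2.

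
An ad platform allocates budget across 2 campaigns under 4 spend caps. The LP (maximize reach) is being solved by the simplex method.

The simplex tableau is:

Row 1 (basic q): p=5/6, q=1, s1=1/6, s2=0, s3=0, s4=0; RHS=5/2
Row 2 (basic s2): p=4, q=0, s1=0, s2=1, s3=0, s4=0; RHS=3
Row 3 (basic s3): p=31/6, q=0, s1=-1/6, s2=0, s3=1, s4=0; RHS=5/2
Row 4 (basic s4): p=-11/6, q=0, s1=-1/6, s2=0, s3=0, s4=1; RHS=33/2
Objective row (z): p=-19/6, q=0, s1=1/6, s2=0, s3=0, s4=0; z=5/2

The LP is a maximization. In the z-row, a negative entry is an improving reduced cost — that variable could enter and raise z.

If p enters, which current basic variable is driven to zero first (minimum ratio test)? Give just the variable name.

s3

Ratios: row 1 (q): (5/2)/(5/6) = 3; row 2 (s2): 3/4 = 3/4; row 3 (s3): (5/2)/(31/6) = 15/31; row 4 (s4): entry -11/6 ≤ 0, skip.
Minimum ratio 15/31 is in the s3 row, so s3 leaves.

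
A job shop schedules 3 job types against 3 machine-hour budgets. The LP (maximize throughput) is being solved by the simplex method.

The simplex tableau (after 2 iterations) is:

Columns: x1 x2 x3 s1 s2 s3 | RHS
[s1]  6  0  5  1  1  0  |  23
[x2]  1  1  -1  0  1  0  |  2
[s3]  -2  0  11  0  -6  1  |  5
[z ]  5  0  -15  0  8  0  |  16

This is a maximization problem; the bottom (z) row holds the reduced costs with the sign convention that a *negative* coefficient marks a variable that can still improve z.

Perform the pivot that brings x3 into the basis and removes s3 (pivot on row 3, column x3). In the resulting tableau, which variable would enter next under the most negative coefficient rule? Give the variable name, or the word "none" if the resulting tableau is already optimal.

Pivot element 11. New z-row = old z-row − (-15)·(row 3/11).
Updated z-row coefficients: x1: 25/11, x2: 0, x3: 0, s1: 0, s2: -2/11, s3: 15/11.
The most negative is -2/11 in column s2, so s2 would enter next.

s2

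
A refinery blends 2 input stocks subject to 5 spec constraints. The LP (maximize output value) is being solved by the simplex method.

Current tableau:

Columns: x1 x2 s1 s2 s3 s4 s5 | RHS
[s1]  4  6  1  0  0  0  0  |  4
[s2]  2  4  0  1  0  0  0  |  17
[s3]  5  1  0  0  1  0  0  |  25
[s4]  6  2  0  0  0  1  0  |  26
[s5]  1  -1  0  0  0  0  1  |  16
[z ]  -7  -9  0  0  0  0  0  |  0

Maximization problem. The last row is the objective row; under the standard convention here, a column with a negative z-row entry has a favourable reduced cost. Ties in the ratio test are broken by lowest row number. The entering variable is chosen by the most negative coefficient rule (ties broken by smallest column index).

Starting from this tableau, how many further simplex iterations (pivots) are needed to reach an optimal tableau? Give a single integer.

2

pivot: x2 in, s1 out → z = 6
pivot: x1 in, x2 out → z = 7
No improving column remains; optimal.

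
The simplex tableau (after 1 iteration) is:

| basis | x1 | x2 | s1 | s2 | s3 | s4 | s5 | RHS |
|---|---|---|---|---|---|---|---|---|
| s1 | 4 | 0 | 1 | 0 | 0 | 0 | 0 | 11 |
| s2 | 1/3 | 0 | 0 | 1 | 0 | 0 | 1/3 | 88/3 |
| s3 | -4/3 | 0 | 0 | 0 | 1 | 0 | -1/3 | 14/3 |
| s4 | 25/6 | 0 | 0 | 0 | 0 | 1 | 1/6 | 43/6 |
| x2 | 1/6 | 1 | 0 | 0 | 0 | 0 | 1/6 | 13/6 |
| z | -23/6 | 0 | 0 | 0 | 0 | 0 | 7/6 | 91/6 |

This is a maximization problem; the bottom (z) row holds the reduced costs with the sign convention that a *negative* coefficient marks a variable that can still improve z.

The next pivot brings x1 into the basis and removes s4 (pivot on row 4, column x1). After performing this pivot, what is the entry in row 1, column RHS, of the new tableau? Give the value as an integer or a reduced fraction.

103/25

Pivot element is row 4, column x1: 25/6.
Normalize row 4: new (row 4, RHS) = (43/6)/(25/6) = 43/25.
row 1 ← row 1 − 4·(new row 4): 11 − 4·(43/25) = 103/25.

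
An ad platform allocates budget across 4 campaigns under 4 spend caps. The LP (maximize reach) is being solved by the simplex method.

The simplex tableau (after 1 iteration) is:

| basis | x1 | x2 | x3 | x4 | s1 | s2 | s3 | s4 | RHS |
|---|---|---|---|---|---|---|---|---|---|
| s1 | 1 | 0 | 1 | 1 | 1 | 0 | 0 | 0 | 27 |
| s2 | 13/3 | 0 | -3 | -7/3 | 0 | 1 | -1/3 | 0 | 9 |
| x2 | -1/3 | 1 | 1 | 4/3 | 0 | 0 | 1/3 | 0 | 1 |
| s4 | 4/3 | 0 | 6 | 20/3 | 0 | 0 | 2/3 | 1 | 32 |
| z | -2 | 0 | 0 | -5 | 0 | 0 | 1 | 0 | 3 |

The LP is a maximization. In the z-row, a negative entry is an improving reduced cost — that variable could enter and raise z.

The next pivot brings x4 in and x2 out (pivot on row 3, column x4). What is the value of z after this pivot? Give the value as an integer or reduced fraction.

Minimum ratio for x4: 1/(4/3) = 3/4.
z changes by −(z-row coeff of x4)·ratio = −(-5)·(3/4) = 15/4.
New z = 3 + (15/4) = 27/4.

27/4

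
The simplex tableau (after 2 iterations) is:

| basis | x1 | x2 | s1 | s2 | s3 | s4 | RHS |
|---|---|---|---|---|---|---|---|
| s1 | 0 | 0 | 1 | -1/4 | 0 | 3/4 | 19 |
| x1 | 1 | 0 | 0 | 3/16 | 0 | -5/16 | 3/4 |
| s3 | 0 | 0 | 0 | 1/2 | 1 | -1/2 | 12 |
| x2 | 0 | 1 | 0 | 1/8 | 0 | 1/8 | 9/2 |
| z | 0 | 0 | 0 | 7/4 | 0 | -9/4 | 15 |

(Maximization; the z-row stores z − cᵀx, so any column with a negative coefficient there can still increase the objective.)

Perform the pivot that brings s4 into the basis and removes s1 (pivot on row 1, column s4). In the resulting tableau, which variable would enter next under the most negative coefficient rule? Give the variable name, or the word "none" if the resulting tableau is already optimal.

none

Pivot element 3/4. New z-row = old z-row − (-9/4)·(row 1/(3/4)).
Updated z-row coefficients: x1: 0, x2: 0, s1: 3, s2: 1, s3: 0, s4: 0.
No coefficient is strictly negative; the tableau after this pivot is optimal.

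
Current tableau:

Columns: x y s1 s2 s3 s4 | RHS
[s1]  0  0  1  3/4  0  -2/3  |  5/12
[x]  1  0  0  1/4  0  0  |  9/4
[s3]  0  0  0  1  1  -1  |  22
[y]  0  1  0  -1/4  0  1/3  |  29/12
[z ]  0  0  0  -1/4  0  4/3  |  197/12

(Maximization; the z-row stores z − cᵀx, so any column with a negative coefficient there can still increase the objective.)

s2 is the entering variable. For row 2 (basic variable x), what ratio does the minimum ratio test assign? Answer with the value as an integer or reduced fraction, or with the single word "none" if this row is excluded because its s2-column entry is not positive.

Ratio = RHS / (s2 entry) = (9/4) / (1/4) = 9.

9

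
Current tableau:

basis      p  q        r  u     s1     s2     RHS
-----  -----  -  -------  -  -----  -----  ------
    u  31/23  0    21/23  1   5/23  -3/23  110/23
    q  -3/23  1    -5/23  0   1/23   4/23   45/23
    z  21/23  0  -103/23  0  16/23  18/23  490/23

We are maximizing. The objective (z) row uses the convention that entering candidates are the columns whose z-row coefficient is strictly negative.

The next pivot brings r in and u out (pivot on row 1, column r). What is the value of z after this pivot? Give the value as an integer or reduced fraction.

940/21

Minimum ratio for r: (110/23)/(21/23) = 110/21.
z changes by −(z-row coeff of r)·ratio = −(-103/23)·(110/21) = 11330/483.
New z = 490/23 + (11330/483) = 940/21.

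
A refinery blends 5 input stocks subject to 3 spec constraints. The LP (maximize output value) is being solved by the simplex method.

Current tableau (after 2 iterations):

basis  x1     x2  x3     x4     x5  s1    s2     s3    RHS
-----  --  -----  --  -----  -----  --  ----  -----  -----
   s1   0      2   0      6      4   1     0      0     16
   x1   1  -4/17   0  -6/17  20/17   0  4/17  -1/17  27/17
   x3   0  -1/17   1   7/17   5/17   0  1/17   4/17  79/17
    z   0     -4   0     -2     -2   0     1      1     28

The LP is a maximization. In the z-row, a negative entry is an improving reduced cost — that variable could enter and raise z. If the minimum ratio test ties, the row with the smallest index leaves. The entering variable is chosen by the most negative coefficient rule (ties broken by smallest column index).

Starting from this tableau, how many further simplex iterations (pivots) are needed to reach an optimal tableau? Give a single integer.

1

pivot: x2 in, s1 out → z = 60
No improving column remains; optimal.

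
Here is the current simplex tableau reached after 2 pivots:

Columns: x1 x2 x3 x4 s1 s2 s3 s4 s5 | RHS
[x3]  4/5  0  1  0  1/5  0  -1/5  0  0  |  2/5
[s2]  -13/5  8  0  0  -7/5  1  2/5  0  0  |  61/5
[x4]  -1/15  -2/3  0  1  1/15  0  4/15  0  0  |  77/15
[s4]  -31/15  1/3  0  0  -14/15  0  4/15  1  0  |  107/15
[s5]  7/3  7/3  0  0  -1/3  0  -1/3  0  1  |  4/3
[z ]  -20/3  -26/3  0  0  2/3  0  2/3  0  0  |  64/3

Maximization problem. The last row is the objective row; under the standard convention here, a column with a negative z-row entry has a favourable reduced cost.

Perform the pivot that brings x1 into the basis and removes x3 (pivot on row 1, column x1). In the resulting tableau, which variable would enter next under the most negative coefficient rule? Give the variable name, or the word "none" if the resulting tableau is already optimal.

Pivot element 4/5. New z-row = old z-row − (-20/3)·(row 1/(4/5)).
Updated z-row coefficients: x1: 0, x2: -26/3, x3: 25/3, x4: 0, s1: 7/3, s2: 0, s3: -1, s4: 0, s5: 0.
The most negative is -26/3 in column x2, so x2 would enter next.

x2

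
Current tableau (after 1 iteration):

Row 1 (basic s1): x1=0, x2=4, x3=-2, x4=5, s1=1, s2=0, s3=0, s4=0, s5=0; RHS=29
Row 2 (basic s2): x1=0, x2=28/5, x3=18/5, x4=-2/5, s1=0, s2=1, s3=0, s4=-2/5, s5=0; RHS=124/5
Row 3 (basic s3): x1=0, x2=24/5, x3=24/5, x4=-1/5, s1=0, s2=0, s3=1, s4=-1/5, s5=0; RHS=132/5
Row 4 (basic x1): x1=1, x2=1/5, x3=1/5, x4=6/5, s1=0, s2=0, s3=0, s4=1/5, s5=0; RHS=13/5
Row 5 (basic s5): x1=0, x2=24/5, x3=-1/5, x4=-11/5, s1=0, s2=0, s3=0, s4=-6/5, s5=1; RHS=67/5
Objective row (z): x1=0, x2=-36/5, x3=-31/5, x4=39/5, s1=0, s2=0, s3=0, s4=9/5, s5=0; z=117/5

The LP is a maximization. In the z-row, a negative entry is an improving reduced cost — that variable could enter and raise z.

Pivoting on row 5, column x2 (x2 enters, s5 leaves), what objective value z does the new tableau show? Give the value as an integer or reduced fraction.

Minimum ratio for x2: (67/5)/(24/5) = 67/24.
z changes by −(z-row coeff of x2)·ratio = −(-36/5)·(67/24) = 201/10.
New z = 117/5 + (201/10) = 87/2.

87/2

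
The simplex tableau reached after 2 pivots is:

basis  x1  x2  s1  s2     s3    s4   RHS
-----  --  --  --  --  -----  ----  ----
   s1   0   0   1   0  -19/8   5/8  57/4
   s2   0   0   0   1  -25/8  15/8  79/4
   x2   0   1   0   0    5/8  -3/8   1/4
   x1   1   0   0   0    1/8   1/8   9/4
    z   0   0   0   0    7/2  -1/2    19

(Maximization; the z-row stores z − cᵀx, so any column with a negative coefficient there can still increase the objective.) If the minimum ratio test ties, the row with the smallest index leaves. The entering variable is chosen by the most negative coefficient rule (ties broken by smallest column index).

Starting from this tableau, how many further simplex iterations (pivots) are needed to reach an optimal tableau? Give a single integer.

pivot: s4 in, s2 out → z = 364/15
No improving column remains; optimal.

1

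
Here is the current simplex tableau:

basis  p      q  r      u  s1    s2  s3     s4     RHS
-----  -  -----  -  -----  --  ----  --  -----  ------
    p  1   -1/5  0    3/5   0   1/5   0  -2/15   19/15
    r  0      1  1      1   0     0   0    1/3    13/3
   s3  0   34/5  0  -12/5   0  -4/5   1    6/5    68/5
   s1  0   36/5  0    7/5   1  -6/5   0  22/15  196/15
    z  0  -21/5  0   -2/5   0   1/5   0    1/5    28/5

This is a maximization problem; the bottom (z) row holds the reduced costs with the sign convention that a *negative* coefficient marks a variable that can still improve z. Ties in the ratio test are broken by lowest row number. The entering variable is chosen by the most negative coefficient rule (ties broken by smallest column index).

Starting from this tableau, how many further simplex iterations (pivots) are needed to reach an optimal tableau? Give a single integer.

pivot: q in, s1 out → z = 119/9
pivot: s2 in, s3 out → z = 136/9
pivot: u in, p out → z = 773/45
No improving column remains; optimal.

3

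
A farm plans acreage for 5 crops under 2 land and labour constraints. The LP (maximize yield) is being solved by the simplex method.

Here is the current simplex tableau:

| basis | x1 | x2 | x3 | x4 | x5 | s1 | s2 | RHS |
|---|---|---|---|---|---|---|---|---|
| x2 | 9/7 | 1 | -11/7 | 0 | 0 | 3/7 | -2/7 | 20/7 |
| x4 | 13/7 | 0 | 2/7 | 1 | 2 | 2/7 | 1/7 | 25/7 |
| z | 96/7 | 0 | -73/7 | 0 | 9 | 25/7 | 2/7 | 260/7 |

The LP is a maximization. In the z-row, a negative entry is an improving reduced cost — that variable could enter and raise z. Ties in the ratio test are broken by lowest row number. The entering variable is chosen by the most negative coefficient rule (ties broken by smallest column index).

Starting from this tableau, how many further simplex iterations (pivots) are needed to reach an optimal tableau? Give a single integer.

pivot: x3 in, x4 out → z = 335/2
No improving column remains; optimal.

1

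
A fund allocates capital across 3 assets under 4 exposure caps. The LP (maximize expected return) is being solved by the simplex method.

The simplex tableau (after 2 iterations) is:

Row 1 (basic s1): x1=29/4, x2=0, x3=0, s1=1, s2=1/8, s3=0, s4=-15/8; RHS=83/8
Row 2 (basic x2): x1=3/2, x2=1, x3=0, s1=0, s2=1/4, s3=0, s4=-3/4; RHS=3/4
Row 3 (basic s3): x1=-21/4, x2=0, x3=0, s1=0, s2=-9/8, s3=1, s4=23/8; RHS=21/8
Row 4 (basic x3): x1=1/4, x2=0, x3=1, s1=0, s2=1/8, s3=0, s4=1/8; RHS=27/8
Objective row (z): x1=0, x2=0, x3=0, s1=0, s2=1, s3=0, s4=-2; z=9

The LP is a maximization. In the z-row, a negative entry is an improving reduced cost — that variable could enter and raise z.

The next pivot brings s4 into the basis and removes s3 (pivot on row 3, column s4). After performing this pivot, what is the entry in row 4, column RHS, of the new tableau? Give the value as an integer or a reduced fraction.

75/23

Pivot element is row 3, column s4: 23/8.
Normalize row 3: new (row 3, RHS) = (21/8)/(23/8) = 21/23.
row 4 ← row 4 − (1/8)·(new row 3): 27/8 − (1/8)·(21/23) = 75/23.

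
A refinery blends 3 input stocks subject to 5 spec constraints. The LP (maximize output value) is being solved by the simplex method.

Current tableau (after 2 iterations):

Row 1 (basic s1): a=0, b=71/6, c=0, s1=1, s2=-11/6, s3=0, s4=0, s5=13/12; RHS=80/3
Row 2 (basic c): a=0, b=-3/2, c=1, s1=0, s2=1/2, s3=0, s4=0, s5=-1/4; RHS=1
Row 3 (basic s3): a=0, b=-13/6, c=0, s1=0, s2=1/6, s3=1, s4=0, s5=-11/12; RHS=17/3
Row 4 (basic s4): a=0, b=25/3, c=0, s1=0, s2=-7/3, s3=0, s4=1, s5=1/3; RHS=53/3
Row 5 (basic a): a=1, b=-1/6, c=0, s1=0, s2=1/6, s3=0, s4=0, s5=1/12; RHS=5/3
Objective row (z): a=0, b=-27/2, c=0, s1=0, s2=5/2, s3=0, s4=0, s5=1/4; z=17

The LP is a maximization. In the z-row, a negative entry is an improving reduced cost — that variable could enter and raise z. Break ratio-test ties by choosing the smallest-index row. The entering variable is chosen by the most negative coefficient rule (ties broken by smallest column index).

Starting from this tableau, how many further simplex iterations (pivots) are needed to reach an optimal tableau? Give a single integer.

2

pivot: b in, s4 out → z = 2281/50
pivot: s2 in, s1 out → z = 3477/74
No improving column remains; optimal.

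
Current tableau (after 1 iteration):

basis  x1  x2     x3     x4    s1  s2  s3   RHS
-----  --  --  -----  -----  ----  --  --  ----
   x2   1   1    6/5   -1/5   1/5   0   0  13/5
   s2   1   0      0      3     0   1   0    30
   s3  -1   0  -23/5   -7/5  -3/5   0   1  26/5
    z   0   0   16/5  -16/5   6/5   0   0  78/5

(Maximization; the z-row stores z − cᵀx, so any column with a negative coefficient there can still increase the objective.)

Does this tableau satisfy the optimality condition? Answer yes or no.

Column x4 has objective-row coefficient -16/5, which is negative; an improving pivot exists, so not yet optimal.

no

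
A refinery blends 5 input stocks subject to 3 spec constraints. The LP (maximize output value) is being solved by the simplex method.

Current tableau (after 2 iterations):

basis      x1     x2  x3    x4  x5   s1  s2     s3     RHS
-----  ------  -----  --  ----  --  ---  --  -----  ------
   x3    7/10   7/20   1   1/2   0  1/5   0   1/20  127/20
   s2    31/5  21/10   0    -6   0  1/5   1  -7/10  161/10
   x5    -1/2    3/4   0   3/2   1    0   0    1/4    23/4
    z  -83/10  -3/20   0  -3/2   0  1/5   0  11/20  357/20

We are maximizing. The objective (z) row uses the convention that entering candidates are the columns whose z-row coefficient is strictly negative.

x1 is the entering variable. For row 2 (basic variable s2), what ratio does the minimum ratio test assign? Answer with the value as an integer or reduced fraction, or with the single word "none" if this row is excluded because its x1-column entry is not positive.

Ratio = RHS / (x1 entry) = (161/10) / (31/5) = 161/62.

161/62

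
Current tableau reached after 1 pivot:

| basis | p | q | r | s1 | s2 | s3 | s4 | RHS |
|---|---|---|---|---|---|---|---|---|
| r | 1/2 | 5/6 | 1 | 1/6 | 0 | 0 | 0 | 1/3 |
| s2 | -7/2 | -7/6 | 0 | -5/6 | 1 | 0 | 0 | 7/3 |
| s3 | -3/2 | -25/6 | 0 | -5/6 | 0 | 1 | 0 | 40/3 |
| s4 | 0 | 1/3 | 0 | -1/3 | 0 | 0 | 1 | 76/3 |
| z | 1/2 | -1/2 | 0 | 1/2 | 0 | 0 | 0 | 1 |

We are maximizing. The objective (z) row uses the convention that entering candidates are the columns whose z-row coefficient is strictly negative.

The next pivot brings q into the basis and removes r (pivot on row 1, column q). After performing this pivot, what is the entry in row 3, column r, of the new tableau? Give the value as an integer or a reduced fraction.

Pivot element is row 1, column q: 5/6.
Normalize row 1: new (row 1, r) = 1/(5/6) = 6/5.
row 3 ← row 3 − (-25/6)·(new row 1): 0 − (-25/6)·(6/5) = 5.

5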